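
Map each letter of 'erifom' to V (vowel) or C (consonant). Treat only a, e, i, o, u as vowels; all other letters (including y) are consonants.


Letter mapping: e = V, r = C, i = V, f = C, o = V, m = C.

VCVCVC


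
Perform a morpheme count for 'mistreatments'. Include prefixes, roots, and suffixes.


Decomposition: mis- (prefix) + treat (root) + -ment (suffix) + -s (plural) = 4 morpheme(s)

4 morphemes


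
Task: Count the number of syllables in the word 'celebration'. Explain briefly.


Break 'celebration' into syllables: cel-e-bra-tion -> cel | e | bra | tion = 4 syllables

4 syllables


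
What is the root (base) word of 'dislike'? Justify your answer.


Remove prefix 'dis' from 'dislike' to get root 'like'.

like


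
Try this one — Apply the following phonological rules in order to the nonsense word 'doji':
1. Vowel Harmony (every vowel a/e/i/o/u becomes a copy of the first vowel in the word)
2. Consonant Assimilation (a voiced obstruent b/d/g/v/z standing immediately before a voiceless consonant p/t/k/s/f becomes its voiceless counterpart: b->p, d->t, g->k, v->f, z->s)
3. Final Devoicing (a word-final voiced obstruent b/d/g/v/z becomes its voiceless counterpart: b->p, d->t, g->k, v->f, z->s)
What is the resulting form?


Starting form: 'doji'
Rule 1: Vowel Harmony: all vowels become 'o' (matching first vowel). 'doji' -> 'dojo'
Rule 2: Consonant Assimilation: no voiced obstruent (b/d/g/v/z) stands immediately before a voiceless consonant (p/t/k/s/f). No change.
Rule 3: Final Devoicing: the word ends in the vowel 'o', not a consonant. No change.
Final form: 'dojo'

dojo


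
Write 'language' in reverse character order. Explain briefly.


Reverse 'language' character by character: 'egaugnal'.

egaugnal


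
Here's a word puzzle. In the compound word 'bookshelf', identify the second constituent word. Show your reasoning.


Split 'bookshelf' into 'book' + 'shelf'. The second part is 'shelf'.

shelf


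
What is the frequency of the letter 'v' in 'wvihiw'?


Letter 'v' in 'wvihiw': found at position(s) 2 = 1 occurrence(s).

1


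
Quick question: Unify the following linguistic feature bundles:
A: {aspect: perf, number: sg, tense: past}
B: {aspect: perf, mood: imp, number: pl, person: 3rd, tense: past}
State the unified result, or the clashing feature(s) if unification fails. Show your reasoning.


Compare features:
aspect: A=perf vs B=perf -> unified: perf
mood: A=_ vs B=imp -> unified: imp
number: A=sg vs B=pl -> CLASH
person: A=_ vs B=3rd -> unified: 3rd
tense: A=past vs B=past -> unified: past
Clash detected on feature 'number' (sg vs pl); unification fails.

CLASH on 'number' (sg vs pl)


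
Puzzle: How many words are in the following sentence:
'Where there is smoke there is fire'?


Split into words: Where | there | is | smoke | there | is | fire = 7 words.

7


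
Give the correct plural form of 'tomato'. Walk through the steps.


Apply rule: Add -es (consonant + o). 'tomato' becomes 'tomatoes'.

tomatoes


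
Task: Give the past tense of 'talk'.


Apply rule: Add -ed. 'talk' becomes 'talked'.

talked


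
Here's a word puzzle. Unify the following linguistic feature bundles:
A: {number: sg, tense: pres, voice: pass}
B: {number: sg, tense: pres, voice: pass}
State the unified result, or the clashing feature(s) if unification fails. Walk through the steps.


Compare features:
number: A=sg vs B=sg -> unified: sg
tense: A=pres vs B=pres -> unified: pres
voice: A=pass vs B=pass -> unified: pass
No clashes found.

Unified: {number: sg, tense: pres, voice: pass}


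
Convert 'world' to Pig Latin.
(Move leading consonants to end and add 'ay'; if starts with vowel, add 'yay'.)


'world': move consonant cluster 'w' to end and add 'ay': 'orldway'.

orldway


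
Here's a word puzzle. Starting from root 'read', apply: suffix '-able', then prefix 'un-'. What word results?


Step 1: Add suffix '-able' to 'read' = 'readable'
Step 2: Add prefix 'un-' to 'readable' = 'unreadable'

unreadable


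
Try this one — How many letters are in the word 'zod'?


Spell out 'zod' and number each letter: z(1), o(2), d(3). Total: 3 letters.

3


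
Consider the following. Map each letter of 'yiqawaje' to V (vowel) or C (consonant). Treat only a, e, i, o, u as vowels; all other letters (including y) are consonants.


Letter mapping: y = C, i = V, q = C, a = V, w = C, a = V, j = C, e = V.

CVCVCVCV


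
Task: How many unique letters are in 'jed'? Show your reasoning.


Unique letters in 'jed': {d, e, j} = 3 distinct letters.

3


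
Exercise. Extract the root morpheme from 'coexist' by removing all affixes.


Remove prefix 'co' from 'coexist' to get root 'exist'.

exist


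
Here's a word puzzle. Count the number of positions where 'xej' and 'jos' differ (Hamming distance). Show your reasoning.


Alignment:
Position 1: 'x' vs 'j' = DIFFER
Position 2: 'e' vs 'o' = DIFFER
Position 3: 'j' vs 's' = DIFFER
Total differences: 3

3


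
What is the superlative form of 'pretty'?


Apply superlative formation (consonant + y: change y to i, add -est): 'pretty' -> 'prettiest'.

prettiest


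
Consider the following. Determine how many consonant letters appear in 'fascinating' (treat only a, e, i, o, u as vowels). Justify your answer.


Consonants in 'fascinating': f, s, c, n, t, n, g = 7 consonants.

7


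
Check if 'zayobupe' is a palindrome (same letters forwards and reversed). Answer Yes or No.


Forward: 'zayobupe'
Reversed: 'epuboyaz'
They differ.

No


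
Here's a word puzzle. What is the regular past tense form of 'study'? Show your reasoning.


Apply rule: Change -y to -ied. 'study' becomes 'studied'.

studied


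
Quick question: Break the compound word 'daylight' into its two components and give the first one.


Split 'daylight' into 'day' + 'light'. The first part is 'day'.

day


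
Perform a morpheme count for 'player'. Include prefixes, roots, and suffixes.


Decomposition: play (root) + -er (suffix) = 2 morpheme(s)

2 morphemes


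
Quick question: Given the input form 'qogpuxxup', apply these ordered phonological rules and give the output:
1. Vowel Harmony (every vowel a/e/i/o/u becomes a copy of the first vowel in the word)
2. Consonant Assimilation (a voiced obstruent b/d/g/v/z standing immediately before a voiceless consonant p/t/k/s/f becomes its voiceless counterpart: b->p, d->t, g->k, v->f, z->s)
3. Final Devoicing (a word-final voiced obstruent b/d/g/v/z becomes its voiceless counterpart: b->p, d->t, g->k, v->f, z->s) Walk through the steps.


Starting form: 'qogpuxxup'
Rule 1: Vowel Harmony: all vowels become 'o' (matching first vowel). 'qogpuxxup' -> 'qogpoxxop'
Rule 2: Consonant Assimilation: voiced obstruent before voiceless consonant becomes voiceless ('gp' -> 'kp'). 'qogpoxxop' -> 'qokpoxxop'
Rule 3: Final Devoicing: final consonant 'p' is not one of the voiced obstruents b/d/g/v/z. No change.
Final form: 'qokpoxxop'

qokpoxxop


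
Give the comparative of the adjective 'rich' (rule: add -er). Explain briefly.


Apply comparative formation (add -er): 'rich' -> 'richer'.

richer


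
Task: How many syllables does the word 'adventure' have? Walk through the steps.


Break 'adventure' into syllables: ad-ven-ture -> ad | ven | ture = 3 syllables

3 syllables


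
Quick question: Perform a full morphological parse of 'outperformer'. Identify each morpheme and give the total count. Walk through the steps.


Step 1: Identify prefix: 'out' (meaning: surpass)
Step 2: Identify root: 'perform'
Step 3: Identify suffix(es): 'er'
Decomposition: out- (prefix: surpass) + perform (root) + -er (suffix: one who)
Total morphemes: 3

3 morphemes (out- (prefix: surpass) + perform (root) + -er (suffix: one who))


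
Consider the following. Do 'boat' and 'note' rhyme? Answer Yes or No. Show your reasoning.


Rime (stressed vowel + following sounds) of 'boat': -oat = /oʊt/
Rime of 'note': -ote = /oʊt/
/oʊt/ and /oʊt/ are the same ending sound, so the words rhyme.

Yes


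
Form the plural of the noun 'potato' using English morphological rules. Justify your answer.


Apply rule: Add -es (consonant + o). 'potato' becomes 'potatoes'.

potatoes


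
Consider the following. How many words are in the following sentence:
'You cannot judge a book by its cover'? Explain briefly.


Split into words: You | cannot | judge | a | book | by | its | cover = 8 words.

8


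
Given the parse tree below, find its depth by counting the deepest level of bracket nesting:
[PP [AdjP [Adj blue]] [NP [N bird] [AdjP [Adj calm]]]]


Count bracket nesting levels:
'[' at pos 0: depth = 1
'[' at pos 4: depth = 2
'[' at pos 10: depth = 3
'[' at pos 22: depth = 2
'[' at pos 26: depth = 3
'[' at pos 35: depth = 3
'[' at pos 41: depth = 4
Maximum depth reached: 4

4


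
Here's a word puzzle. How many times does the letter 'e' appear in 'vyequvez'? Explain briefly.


Letter 'e' in 'vyequvez': found at position(s) 3, 7 = 2 occurrence(s).

2


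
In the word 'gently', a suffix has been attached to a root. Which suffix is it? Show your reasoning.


The word 'gently' = 'gentle' (root) + '-ly' (suffix). The suffix is '-ly'.

ly


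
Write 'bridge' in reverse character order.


Reverse 'bridge' character by character: 'egdirb'.

egdirb


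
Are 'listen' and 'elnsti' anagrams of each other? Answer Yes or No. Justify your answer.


Sorted letters of 'listen': 'eilnst'
Sorted letters of 'elnsti': 'eilnst'
They match.

Yes


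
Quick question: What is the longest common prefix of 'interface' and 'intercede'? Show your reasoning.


Compare from the start: 5 characters match: 'inter'. Mismatch at position 6: 'f' vs 'c'.

inter


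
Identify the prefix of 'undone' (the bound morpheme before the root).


The word 'undone' = 'un' (prefix) + 'done' (root). The prefix is 'un'.

un


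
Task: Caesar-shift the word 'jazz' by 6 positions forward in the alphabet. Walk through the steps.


Shift each letter by 6: j -> p, a -> g, z -> f, z -> f. Result: 'pgff'.

pgff


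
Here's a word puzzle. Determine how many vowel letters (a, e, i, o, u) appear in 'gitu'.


Vowels in 'gitu': i, u = 2 vowels.

2


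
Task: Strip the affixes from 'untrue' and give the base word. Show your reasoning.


Remove prefix 'un' from 'untrue' to get root 'true'.

true


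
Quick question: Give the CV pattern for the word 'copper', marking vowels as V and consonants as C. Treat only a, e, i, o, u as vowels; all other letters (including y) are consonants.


Letter mapping: c = C, o = V, p = C, p = C, e = V, r = C.

CVCCVC


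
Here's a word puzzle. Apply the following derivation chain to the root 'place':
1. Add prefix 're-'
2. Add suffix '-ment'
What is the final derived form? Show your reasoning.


Step 1: Add prefix 're-' to 'place' = 'replace'
Step 2: Add suffix '-ment' to 'replace' = 'replacement'

replacement


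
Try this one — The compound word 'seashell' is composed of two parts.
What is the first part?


Split 'seashell' into 'sea' + 'shell'. The first part is 'sea'.

sea


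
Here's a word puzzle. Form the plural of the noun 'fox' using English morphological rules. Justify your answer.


Apply rule: Add -es (sibilant/fricative ending). 'fox' becomes 'foxes'.

foxes


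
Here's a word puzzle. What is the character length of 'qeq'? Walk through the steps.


Spell out 'qeq' and number each letter: q(1), e(2), q(3). Total: 3 letters.

3


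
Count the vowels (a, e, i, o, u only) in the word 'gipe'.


Vowels in 'gipe': i, e = 2 vowels.

2


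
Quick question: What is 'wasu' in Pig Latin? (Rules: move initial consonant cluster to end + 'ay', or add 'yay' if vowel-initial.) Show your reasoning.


'wasu': move consonant cluster 'w' to end and add 'ay': 'asuway'.

asuway


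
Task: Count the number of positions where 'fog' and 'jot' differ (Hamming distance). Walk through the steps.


Alignment:
Position 1: 'f' vs 'j' = DIFFER
Position 2: 'o' vs 'o' = match
Position 3: 'g' vs 't' = DIFFER
Total differences: 2

2


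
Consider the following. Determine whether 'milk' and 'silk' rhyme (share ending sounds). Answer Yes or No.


Rime (stressed vowel + following sounds) of 'milk': -ilk = /ɪlk/
Rime of 'silk': -ilk = /ɪlk/
/ɪlk/ and /ɪlk/ are the same ending sound, so the words rhyme.

Yes


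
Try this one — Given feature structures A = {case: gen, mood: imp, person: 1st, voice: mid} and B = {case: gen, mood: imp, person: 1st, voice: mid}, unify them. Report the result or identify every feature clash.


Compare features:
case: A=gen vs B=gen -> unified: gen
mood: A=imp vs B=imp -> unified: imp
person: A=1st vs B=1st -> unified: 1st
voice: A=mid vs B=mid -> unified: mid
No clashes found.

Unified: {case: gen, mood: imp, person: 1st, voice: mid}


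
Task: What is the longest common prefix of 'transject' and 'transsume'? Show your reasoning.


Compare from the start: 5 characters match: 'trans'. Mismatch at position 6: 'j' vs 's'.

trans


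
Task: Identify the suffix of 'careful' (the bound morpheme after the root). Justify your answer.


The word 'careful' = 'care' (root) + '-ful' (suffix). The suffix is '-ful'.

ful


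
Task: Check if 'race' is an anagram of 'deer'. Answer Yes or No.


Sorted letters of 'race': 'acer'
Sorted letters of 'deer': 'deer'
They do not match.

No


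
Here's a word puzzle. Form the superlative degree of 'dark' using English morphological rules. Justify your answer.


Apply superlative formation (add -est): 'dark' -> 'darkest'.

darkest


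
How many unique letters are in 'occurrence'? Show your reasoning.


Unique letters in 'occurrence': {c, e, n, o, r, u} = 6 distinct letters.

6


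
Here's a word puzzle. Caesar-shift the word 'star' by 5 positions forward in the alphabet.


Shift each letter by 5: s -> x, t -> y, a -> f, r -> w. Result: 'xyfw'.

xyfw


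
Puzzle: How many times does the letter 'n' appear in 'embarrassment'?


Letter 'n' in 'embarrassment': found at position(s) 12 = 1 occurrence(s).

1


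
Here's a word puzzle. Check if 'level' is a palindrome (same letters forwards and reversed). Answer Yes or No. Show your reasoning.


Forward: 'level'
Reversed: 'level'
They are identical.

Yes


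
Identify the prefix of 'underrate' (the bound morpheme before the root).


The word 'underrate' = 'under' (prefix) + 'rate' (root). The prefix is 'under'.

under


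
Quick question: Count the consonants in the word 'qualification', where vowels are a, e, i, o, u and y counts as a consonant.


Consonants in 'qualification': q, l, f, c, t, n = 6 consonants.

6


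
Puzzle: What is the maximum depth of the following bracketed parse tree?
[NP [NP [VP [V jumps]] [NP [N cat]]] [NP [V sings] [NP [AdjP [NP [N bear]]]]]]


Count bracket nesting levels:
'[' at pos 0: depth = 1
'[' at pos 4: depth = 2
'[' at pos 8: depth = 3
'[' at pos 12: depth = 4
'[' at pos 23: depth = 3
'[' at pos 27: depth = 4
'[' at pos 37: depth = 2
'[' at pos 41: depth = 3
'[' at pos 51: depth = 3
'[' at pos 55: depth = 4
'[' at pos 61: depth = 5
'[' at pos 65: depth = 6
Maximum depth reached: 6

6


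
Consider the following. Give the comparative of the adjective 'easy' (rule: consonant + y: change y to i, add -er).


Apply comparative formation (consonant + y: change y to i, add -er): 'easy' -> 'easier'.

easier


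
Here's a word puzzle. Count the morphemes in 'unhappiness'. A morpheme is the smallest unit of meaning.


Decomposition: un- (prefix) + happy (root) + -ness (suffix) = 3 morpheme(s)

3 morphemes


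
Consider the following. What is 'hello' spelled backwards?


Reverse 'hello' character by character: 'olleh'.

olleh


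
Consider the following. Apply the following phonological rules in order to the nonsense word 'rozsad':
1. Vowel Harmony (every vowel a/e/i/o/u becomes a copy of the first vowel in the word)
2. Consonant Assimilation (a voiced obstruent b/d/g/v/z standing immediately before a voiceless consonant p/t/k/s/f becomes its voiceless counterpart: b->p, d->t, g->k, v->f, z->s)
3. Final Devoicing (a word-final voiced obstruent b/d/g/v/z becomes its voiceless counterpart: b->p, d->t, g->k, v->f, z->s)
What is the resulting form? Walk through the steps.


Starting form: 'rozsad'
Rule 1: Vowel Harmony: all vowels become 'o' (matching first vowel). 'rozsad' -> 'rozsod'
Rule 2: Consonant Assimilation: voiced obstruent before voiceless consonant becomes voiceless ('zs' -> 'ss'). 'rozsod' -> 'rossod'
Rule 3: Final Devoicing: word-final voiced obstruent 'd' becomes voiceless 't'. 'rossod' -> 'rossot'
Final form: 'rossot'

rossot


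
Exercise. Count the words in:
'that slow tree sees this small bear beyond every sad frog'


Split into words: that | slow | tree | sees | this | small | bear | beyond | every | sad | frog = 11 words.

11


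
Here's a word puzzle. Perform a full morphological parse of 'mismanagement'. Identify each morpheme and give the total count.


Step 1: Identify prefix: 'mis' (meaning: wrongly)
Step 2: Identify root: 'manage'
Step 3: Identify suffix(es): 'ment'
Decomposition: mis- (prefix: wrongly) + manage (root) + -ment (suffix: action/result)
Total morphemes: 3

3 morphemes (mis- (prefix: wrongly) + manage (root) + -ment (suffix: action/result))


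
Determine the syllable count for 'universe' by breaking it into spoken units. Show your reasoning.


Break 'universe' into syllables: u-ni-verse -> u | ni | verse = 3 syllables

3 syllables


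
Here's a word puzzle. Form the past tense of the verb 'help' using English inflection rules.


Apply rule: Add -ed. 'help' becomes 'helped'.

helped


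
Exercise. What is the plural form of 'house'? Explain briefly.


Apply rule: Add -s. 'house' becomes 'houses'.

houses


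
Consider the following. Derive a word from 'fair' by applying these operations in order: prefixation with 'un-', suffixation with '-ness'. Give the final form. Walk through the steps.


Step 1: Add prefix 'un-' to 'fair' = 'unfair'
Step 2: Add suffix '-ness' to 'unfair' = 'unfairness'

unfairness


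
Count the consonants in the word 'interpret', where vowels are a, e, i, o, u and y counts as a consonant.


Consonants in 'interpret': n, t, r, p, r, t = 6 consonants.

6


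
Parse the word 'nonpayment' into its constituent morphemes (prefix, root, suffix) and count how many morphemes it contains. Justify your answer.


Step 1: Identify prefix: 'non' (meaning: not)
Step 2: Identify root: 'pay'
Step 3: Identify suffix(es): 'ment'
Decomposition: non- (prefix: not) + pay (root) + -ment (suffix: action/result)
Total morphemes: 3

3 morphemes (non- (prefix: not) + pay (root) + -ment (suffix: action/result))


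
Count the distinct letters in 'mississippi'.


Unique letters in 'mississippi': {i, m, p, s} = 4 distinct letters.

4


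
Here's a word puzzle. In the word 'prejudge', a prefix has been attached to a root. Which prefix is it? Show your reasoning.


The word 'prejudge' = 'pre' (prefix) + 'judge' (root). The prefix is 'pre'.

pre


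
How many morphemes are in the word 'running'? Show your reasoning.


Decomposition: run (root) + -ing (suffix) = 2 morpheme(s)

2 morphemes


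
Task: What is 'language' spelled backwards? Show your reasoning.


Reverse 'language' character by character: 'egaugnal'.

egaugnal


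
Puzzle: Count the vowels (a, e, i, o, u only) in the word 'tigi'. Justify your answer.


Vowels in 'tigi': i, i = 2 vowels.

2


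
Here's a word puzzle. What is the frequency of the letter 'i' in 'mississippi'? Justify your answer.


Letter 'i' in 'mississippi': found at position(s) 2, 5, 8, 11 = 4 occurrence(s).

4


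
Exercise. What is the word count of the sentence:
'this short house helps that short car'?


Split into words: this | short | house | helps | that | short | car = 7 words.

7


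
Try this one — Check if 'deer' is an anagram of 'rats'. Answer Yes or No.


Sorted letters of 'deer': 'deer'
Sorted letters of 'rats': 'arst'
They do not match.

No


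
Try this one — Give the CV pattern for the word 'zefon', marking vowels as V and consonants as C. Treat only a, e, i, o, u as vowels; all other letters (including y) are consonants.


Letter mapping: z = C, e = V, f = C, o = V, n = C.

CVCVC


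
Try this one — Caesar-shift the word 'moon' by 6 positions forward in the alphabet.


Shift each letter by 6: m -> s, o -> u, o -> u, n -> t. Result: 'suut'.

suut


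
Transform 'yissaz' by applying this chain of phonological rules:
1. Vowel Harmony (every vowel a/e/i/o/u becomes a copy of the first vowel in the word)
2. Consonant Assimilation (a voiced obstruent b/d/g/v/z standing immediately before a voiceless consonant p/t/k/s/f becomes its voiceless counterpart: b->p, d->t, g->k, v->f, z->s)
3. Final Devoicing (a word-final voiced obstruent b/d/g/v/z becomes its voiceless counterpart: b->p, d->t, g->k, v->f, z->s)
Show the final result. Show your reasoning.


Starting form: 'yissaz'
Rule 1: Vowel Harmony: all vowels become 'i' (matching first vowel). 'yissaz' -> 'yissiz'
Rule 2: Consonant Assimilation: no voiced obstruent (b/d/g/v/z) stands immediately before a voiceless consonant (p/t/k/s/f). No change.
Rule 3: Final Devoicing: word-final voiced obstruent 'z' becomes voiceless 's'. 'yissiz' -> 'yissis'
Final form: 'yissis'

yissis


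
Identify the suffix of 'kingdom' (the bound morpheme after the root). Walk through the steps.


The word 'kingdom' = 'king' (root) + '-dom' (suffix). The suffix is '-dom'.

dom


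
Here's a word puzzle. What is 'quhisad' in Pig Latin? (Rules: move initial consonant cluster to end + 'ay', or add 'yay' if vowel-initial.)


'quhisad': move consonant cluster 'q' to end and add 'ay': 'uhisadqay'.

uhisadqay


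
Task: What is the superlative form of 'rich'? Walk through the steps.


Apply superlative formation (add -est): 'rich' -> 'richest'.

richest


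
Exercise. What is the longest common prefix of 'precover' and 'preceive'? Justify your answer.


Compare from the start: 4 characters match: 'prec'. Mismatch at position 5: 'o' vs 'e'.

prec


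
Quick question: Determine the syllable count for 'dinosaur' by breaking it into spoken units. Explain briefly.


Break 'dinosaur' into syllables: di-no-saur -> di | no | saur = 3 syllables

3 syllables


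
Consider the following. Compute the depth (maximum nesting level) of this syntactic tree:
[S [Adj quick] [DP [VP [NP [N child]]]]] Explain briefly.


Count bracket nesting levels:
'[' at pos 0: depth = 1
'[' at pos 3: depth = 2
'[' at pos 15: depth = 2
'[' at pos 19: depth = 3
'[' at pos 23: depth = 4
'[' at pos 27: depth = 5
Maximum depth reached: 5

5


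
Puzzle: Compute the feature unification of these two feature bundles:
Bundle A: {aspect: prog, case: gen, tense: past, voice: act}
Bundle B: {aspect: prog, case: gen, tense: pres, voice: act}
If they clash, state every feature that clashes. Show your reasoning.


Compare features:
aspect: A=prog vs B=prog -> unified: prog
case: A=gen vs B=gen -> unified: gen
tense: A=past vs B=pres -> CLASH
voice: A=act vs B=act -> unified: act
Clash detected on feature 'tense' (past vs pres); unification fails.

CLASH on 'tense' (past vs pres)


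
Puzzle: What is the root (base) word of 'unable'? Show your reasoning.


Remove prefix 'un' from 'unable' to get root 'able'.

able


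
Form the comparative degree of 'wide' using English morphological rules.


Apply comparative formation (ends in e: add -r): 'wide' -> 'wider'.

wider


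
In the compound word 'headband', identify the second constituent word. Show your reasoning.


Split 'headband' into 'head' + 'band'. The second part is 'band'.

band


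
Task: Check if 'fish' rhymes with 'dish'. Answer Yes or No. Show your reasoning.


Rime (stressed vowel + following sounds) of 'fish': -ish = /ɪʃ/
Rime of 'dish': -ish = /ɪʃ/
/ɪʃ/ and /ɪʃ/ are the same ending sound, so the words rhyme.

Yes


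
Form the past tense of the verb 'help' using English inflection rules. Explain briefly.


Apply rule: Add -ed. 'help' becomes 'helped'.

helped


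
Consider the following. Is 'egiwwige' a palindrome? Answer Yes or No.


Forward: 'egiwwige'
Reversed: 'egiwwige'
They are identical.

Yes


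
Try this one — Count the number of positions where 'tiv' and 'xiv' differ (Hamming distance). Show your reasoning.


Alignment:
Position 1: 't' vs 'x' = DIFFER
Position 2: 'i' vs 'i' = match
Position 3: 'v' vs 'v' = match
Total differences: 1

1


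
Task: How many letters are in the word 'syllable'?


Spell out 'syllable' and number each letter: s(1), y(2), l(3), l(4), a(5), b(6), l(7), e(8). Total: 8 letters.

8


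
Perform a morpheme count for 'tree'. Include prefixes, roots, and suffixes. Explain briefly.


Decomposition: tree (free morpheme) = 1 morpheme(s)

1 morphemes


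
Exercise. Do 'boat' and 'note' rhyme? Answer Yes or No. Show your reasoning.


Rime (stressed vowel + following sounds) of 'boat': -oat = /oʊt/
Rime of 'note': -ote = /oʊt/
/oʊt/ and /oʊt/ are the same ending sound, so the words rhyme.

Yes


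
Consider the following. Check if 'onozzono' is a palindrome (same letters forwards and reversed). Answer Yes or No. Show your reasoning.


Forward: 'onozzono'
Reversed: 'onozzono'
They are identical.

Yes


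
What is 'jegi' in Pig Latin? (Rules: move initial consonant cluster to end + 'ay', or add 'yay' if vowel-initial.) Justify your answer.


'jegi': move consonant cluster 'j' to end and add 'ay': 'egijay'.

egijay


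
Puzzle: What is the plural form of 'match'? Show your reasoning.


Apply rule: Add -es (sibilant/fricative ending). 'match' becomes 'matches'.

matches


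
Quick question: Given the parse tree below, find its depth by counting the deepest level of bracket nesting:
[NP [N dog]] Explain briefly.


Count bracket nesting levels:
'[' at pos 0: depth = 1
'[' at pos 4: depth = 2
Maximum depth reached: 2

2


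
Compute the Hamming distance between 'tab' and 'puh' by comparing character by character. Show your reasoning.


Alignment:
Position 1: 't' vs 'p' = DIFFER
Position 2: 'a' vs 'u' = DIFFER
Position 3: 'b' vs 'h' = DIFFER
Total differences: 3

3


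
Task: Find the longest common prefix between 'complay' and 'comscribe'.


Compare from the start: 3 characters match: 'com'. Mismatch at position 4: 'p' vs 's'.

com


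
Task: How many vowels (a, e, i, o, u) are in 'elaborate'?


Vowels in 'elaborate': e, a, o, a, e = 5 vowels.

5


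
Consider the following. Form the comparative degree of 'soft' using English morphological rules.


Apply comparative formation (add -er): 'soft' -> 'softer'.

softer


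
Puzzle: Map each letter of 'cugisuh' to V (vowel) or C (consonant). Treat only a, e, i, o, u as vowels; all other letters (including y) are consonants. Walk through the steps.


Letter mapping: c = C, u = V, g = C, i = V, s = C, u = V, h = C.

CVCVCVC


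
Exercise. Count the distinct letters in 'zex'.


Unique letters in 'zex': {e, x, z} = 3 distinct letters.

3


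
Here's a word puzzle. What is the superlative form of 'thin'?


Apply superlative formation (double final consonant, add -est): 'thin' -> 'thinnest'.

thinnest


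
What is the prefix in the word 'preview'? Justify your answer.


The word 'preview' = 'pre' (prefix) + 'view' (root). The prefix is 'pre'.

pre


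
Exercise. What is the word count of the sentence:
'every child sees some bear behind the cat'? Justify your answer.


Split into words: every | child | sees | some | bear | behind | the | cat = 8 words.

8


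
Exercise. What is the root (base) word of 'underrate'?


Remove prefix 'under' from 'underrate' to get root 'rate'.

rate


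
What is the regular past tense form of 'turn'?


Apply rule: Add -ed. 'turn' becomes 'turned'.

turned


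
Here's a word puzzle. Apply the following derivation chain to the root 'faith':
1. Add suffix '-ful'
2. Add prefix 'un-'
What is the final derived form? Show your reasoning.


Step 1: Add suffix '-ful' to 'faith' = 'faithful'
Step 2: Add prefix 'un-' to 'faithful' = 'unfaithful'

unfaithful


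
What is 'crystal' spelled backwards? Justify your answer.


Reverse 'crystal' character by character: 'latsyrc'.

latsyrc


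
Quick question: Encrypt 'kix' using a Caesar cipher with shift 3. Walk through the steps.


Shift each letter by 3: k -> n, i -> l, x -> a. Result: 'nla'.

nla


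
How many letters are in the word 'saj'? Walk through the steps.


Spell out 'saj' and number each letter: s(1), a(2), j(3). Total: 3 letters.

3


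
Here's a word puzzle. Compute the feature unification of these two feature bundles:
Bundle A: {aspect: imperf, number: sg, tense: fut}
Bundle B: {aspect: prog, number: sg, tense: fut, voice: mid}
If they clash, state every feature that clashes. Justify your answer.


Compare features:
aspect: A=imperf vs B=prog -> CLASH
number: A=sg vs B=sg -> unified: sg
tense: A=fut vs B=fut -> unified: fut
voice: A=_ vs B=mid -> unified: mid
Clash detected on feature 'aspect' (imperf vs prog); unification fails.

CLASH on 'aspect' (imperf vs prog)


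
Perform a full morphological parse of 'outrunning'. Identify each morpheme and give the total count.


Step 1: Identify prefix: 'out' (meaning: surpass)
Step 2: Identify root: 'run'
Step 3: Identify suffix(es): 'ing'
Decomposition: out- (prefix: surpass) + run (root) + -ing (suffix: ongoing action)
Total morphemes: 3

3 morphemes (out- (prefix: surpass) + run (root) + -ing (suffix: ongoing action))


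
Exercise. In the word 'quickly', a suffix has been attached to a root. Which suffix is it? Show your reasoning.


The word 'quickly' = 'quick' (root) + '-ly' (suffix). The suffix is '-ly'.

ly


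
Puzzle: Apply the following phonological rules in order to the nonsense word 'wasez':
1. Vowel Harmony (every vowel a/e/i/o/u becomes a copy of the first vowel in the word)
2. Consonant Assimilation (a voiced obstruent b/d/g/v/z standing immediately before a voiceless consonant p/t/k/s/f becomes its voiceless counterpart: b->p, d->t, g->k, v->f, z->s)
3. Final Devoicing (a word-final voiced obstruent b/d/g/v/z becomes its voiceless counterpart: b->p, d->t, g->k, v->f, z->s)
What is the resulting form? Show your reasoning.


Starting form: 'wasez'
Rule 1: Vowel Harmony: all vowels become 'a' (matching first vowel). 'wasez' -> 'wasaz'
Rule 2: Consonant Assimilation: no voiced obstruent (b/d/g/v/z) stands immediately before a voiceless consonant (p/t/k/s/f). No change.
Rule 3: Final Devoicing: word-final voiced obstruent 'z' becomes voiceless 's'. 'wasaz' -> 'wasas'
Final form: 'wasas'

wasas


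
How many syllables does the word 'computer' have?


Break 'computer' into syllables: com-pu-ter -> com | pu | ter = 3 syllables

3 syllables


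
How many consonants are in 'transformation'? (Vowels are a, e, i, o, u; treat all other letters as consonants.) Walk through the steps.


Consonants in 'transformation': t, r, n, s, f, r, m, t, n = 9 consonants.

9


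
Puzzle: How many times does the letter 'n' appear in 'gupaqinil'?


Letter 'n' in 'gupaqinil': found at position(s) 7 = 1 occurrence(s).

1


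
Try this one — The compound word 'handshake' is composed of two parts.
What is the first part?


Split 'handshake' into 'hand' + 'shake'. The first part is 'hand'.

hand


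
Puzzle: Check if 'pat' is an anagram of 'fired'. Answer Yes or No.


Sorted letters of 'pat': 'apt'
Sorted letters of 'fired': 'defir'
They do not match.

No


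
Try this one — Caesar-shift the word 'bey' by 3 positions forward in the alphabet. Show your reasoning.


Shift each letter by 3: b -> e, e -> h, y -> b. Result: 'ehb'.

ehb


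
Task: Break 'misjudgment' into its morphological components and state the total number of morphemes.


Step 1: Identify prefix: 'mis' (meaning: wrongly)
Step 2: Identify root: 'judge'
Step 3: Identify suffix(es): 'ment'
Decomposition: mis- (prefix: wrongly) + judge (root) + -ment (suffix: action/result)
Total morphemes: 3

3 morphemes (mis- (prefix: wrongly) + judge (root) + -ment (suffix: action/result))


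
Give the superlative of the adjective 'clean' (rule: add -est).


Apply superlative formation (add -est): 'clean' -> 'cleanest'.

cleanest


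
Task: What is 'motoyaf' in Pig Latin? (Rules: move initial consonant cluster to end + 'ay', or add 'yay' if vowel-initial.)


'motoyaf': move consonant cluster 'm' to end and add 'ay': 'otoyafmay'.

otoyafmay


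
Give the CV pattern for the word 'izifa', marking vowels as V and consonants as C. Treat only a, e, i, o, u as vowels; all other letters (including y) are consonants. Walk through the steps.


Letter mapping: i = V, z = C, i = V, f = C, a = V.

VCVCV


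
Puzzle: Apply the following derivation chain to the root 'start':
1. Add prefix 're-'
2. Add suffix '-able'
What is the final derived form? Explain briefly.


Step 1: Add prefix 're-' to 'start' = 'restart'
Step 2: Add suffix '-able' to 'restart' = 'restartable'

restartable


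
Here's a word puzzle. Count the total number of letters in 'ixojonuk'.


Spell out 'ixojonuk' and number each letter: i(1), x(2), o(3), j(4), o(5), n(6), u(7), k(8). Total: 8 letters.

8


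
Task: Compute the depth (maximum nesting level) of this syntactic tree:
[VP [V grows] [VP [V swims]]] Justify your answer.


Count bracket nesting levels:
'[' at pos 0: depth = 1
'[' at pos 4: depth = 2
'[' at pos 14: depth = 2
'[' at pos 18: depth = 3
Maximum depth reached: 3

3


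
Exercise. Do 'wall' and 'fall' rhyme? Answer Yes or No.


Rime (stressed vowel + following sounds) of 'wall': -all = /ɔːl/
Rime of 'fall': -all = /ɔːl/
/ɔːl/ and /ɔːl/ are the same ending sound, so the words rhyme.

Yes


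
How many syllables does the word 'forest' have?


Break 'forest' into syllables: for-est -> for | est = 2 syllables

2 syllables


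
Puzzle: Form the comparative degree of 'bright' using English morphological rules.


Apply comparative formation (add -er): 'bright' -> 'brighter'.

brighter


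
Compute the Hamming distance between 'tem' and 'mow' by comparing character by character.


Alignment:
Position 1: 't' vs 'm' = DIFFER
Position 2: 'e' vs 'o' = DIFFER
Position 3: 'm' vs 'w' = DIFFER
Total differences: 3

3


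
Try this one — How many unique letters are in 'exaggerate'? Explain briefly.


Unique letters in 'exaggerate': {a, e, g, r, t, x} = 6 distinct letters.

6


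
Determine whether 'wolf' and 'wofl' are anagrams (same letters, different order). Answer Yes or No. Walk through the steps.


Sorted letters of 'wolf': 'flow'
Sorted letters of 'wofl': 'flow'
They match.

Yes


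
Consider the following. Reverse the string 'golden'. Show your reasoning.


Reverse 'golden' character by character: 'nedlog'.

nedlog


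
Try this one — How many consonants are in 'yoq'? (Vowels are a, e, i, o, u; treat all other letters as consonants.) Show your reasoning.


Consonants in 'yoq': y, q = 2 consonants.

2


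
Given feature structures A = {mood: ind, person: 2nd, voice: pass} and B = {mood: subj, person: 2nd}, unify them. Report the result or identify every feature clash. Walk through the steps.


Compare features:
mood: A=ind vs B=subj -> CLASH
person: A=2nd vs B=2nd -> unified: 2nd
voice: A=pass vs B=_ -> unified: pass
Clash detected on feature 'mood' (ind vs subj); unification fails.

CLASH on 'mood' (ind vs subj)


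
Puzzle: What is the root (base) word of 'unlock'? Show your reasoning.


Remove prefix 'un' from 'unlock' to get root 'lock'.

lock


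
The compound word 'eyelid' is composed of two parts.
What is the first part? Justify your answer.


Split 'eyelid' into 'eye' + 'lid'. The first part is 'eye'.

eye


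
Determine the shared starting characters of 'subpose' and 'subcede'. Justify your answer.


Compare from the start: 3 characters match: 'sub'. Mismatch at position 4: 'p' vs 'c'.

sub


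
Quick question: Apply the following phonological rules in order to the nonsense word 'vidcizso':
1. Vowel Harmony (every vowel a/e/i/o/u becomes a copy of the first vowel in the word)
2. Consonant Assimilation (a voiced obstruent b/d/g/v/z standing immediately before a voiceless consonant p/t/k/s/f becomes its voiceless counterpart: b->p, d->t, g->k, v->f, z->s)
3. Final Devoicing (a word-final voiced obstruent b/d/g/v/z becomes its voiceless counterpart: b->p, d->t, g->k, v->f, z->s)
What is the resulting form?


Starting form: 'vidcizso'
Rule 1: Vowel Harmony: all vowels become 'i' (matching first vowel). 'vidcizso' -> 'vidcizsi'
Rule 2: Consonant Assimilation: voiced obstruent before voiceless consonant becomes voiceless ('zs' -> 'ss'). 'vidcizsi' -> 'vidcissi'
Rule 3: Final Devoicing: the word ends in the vowel 'i', not a consonant. No change.
Final form: 'vidcissi'

vidcissi


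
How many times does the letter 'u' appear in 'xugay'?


Letter 'u' in 'xugay': found at position(s) 2 = 1 occurrence(s).

1


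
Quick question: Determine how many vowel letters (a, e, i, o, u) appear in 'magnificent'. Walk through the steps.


Vowels in 'magnificent': a, i, i, e = 4 vowels.

4


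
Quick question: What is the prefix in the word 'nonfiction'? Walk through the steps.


The word 'nonfiction' = 'non' (prefix) + 'fiction' (root). The prefix is 'non'.

non


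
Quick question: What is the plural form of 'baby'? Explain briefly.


Apply rule: Change -y to -ies (consonant + y). 'baby' becomes 'babies'.

babies


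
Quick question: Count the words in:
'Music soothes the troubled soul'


Split into words: Music | soothes | the | troubled | soul = 5 words.

5


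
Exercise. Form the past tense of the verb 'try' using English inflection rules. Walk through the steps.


Apply rule: Change -y to -ied. 'try' becomes 'tried'.

tried


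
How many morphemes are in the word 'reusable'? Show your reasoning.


Decomposition: re- (prefix) + use (root) + -able (suffix) = 3 morpheme(s)

3 morphemes


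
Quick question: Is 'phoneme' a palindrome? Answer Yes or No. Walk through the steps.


Forward: 'phoneme'
Reversed: 'emenohp'
They differ.

No


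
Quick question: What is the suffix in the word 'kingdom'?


The word 'kingdom' = 'king' (root) + '-dom' (suffix). The suffix is '-dom'.

dom


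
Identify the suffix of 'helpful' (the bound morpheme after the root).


The word 'helpful' = 'help' (root) + '-ful' (suffix). The suffix is '-ful'.

ful


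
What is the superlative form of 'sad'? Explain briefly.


Apply superlative formation (double final consonant, add -est): 'sad' -> 'saddest'.

saddest


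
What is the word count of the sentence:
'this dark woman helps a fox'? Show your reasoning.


Split into words: this | dark | woman | helps | a | fox = 6 words.

6


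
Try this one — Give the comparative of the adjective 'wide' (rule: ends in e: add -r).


Apply comparative formation (ends in e: add -r): 'wide' -> 'wider'.

wider


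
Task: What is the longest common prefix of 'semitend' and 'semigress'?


Compare from the start: 4 characters match: 'semi'. Mismatch at position 5: 't' vs 'g'.

semi


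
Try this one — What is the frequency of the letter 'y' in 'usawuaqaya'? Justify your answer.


Letter 'y' in 'usawuaqaya': found at position(s) 9 = 1 occurrence(s).

1


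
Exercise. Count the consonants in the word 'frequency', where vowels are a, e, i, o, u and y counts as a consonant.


Consonants in 'frequency': f, r, q, n, c, y = 6 consonants.

6
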